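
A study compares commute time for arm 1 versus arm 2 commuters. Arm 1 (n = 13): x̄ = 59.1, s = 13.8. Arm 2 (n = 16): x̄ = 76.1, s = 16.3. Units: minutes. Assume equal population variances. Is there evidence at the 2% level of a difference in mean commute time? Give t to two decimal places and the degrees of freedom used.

Let group 1 = arm 1, group 2 = arm 2. H0: μ_1 = μ_2; H1: μ_1 ≠ μ_2 (two-sample pooled-variance t-test, two-sided).
s_p² = [(13−1)·13.8² + (16−1)·16.3²]/(13+16−2) = 232.246
t = (59.1 − 76.1)/√[232.246·(1/13 + 1/16)] = -2.99
df = n₁ + n₂ − 2 = 27
Two-sided p-value ≈ 0.0059
Since p ≈ 0.0059 < α = 0.02, reject H0; the data support H1.

t = -2.99, df = 27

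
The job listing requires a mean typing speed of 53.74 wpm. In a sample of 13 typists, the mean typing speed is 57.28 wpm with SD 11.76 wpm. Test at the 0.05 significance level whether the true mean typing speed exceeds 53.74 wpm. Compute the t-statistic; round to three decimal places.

H0: μ = 53.74; H1: μ > 53.74 (one-sample t-test, right-tailed).
t = (x̄ − μ₀)/(s/√n) = (57.28 − 53.74)/(11.76/√13) = 1.085
df = n − 1 = 12
p-value = P(T ≥ 1.085) ≈ 0.150
Since p ≈ 0.150 > α = 0.05, fail to reject H0; the data do not provide sufficient evidence against H0.

1.085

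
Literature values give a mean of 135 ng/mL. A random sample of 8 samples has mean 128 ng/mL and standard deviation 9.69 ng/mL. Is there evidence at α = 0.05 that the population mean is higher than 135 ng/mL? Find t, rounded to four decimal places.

H0: μ = 135; H1: μ > 135 (one-sample t-test, right-tailed).
t = (x̄ − μ₀)/(s/√n) = (128 − 135)/(9.69/√8) = -2.0432
df = n − 1 = 7
p-value = P(T ≥ -2.0432) ≈ 0.9598
Since p ≈ 0.9598 > α = 0.05, fail to reject H0; the evidence is not statistically significant.

-2.0432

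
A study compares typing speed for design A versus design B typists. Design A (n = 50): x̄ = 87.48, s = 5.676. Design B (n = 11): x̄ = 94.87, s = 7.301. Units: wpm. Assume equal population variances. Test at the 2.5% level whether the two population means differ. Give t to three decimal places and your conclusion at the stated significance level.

Let group 1 = design A, group 2 = design B. H0: μ_1 = μ_2; H1: μ_1 ≠ μ_2 (two-sample pooled-variance t-test, two-sided).
s_p² = [(50−1)·5.676² + (11−1)·7.301²]/(50+11−2) = 35.7911
t = (87.48 − 94.87)/√[35.7911·(1/50 + 1/11)] = -3.709
df = n₁ + n₂ − 2 = 59
Two-sided p-value ≈ 0.0005
Since p ≈ 0.0005 < α = 0.025, reject H0; the data support H1.

t = -3.709; reject H0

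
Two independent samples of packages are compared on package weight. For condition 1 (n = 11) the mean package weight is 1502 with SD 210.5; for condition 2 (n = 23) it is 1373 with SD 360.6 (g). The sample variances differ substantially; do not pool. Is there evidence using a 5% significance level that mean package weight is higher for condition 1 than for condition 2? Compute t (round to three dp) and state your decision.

Let group 1 = condition 1, group 2 = condition 2. H0: μ_1 = μ_2; H1: μ_1 > μ_2 (Welch's two-sample t-test, right-tailed).
t = (x̄_1 − x̄_2)/√(s_1²/n_1 + s_2²/n_2) = (1502 − 1373)/√(210.5²/11 + 360.6²/23) = 1.311
Welch–Satterthwaite df ≈ 30.48
p-value = P(T ≥ 1.311) ≈ 0.100
Since p ≈ 0.100 > α = 0.05, fail to reject H0; the data do not provide sufficient evidence against H0.

t = 1.311; fail to reject H0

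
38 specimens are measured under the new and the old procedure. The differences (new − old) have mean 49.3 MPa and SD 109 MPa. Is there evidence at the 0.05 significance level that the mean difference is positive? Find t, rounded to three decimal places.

H0: μ_d = 0; H1: μ_d > 0 (paired t-test on the differences, right-tailed).
t = d̄/(s_d/√n) = 49.3/(109/√38) = 2.788
df = n − 1 = 37
p-value = P(T ≥ 2.788) ≈ 0.004
Since p ≈ 0.004 < α = 0.05, reject H0; the data support H1.

2.788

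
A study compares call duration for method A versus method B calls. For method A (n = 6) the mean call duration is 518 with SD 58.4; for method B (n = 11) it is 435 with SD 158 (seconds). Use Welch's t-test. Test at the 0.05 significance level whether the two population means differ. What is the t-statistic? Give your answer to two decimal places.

1.56

Let group 1 = method A, group 2 = method B. H0: μ_1 = μ_2; H1: μ_1 ≠ μ_2 (Welch's two-sample t-test, two-sided).
t = (x̄_1 − x̄_2)/√(s_1²/n_1 + s_2²/n_2) = (518 − 435)/√(58.4²/6 + 158²/11) = 1.56
Welch–Satterthwaite df ≈ 13.89
Two-sided p-value ≈ 0.1417
Since p ≈ 0.1417 > α = 0.05, fail to reject H0; the evidence is not statistically significant.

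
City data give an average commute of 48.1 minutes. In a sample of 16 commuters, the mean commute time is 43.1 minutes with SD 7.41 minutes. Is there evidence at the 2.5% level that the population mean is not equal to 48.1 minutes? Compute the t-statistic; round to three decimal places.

H0: μ = 48.1; H1: μ ≠ 48.1 (one-sample t-test, two-sided).
t = (x̄ − μ₀)/(s/√n) = (43.1 − 48.1)/(7.41/√16) = -2.699
df = n − 1 = 15
Two-sided p-value ≈ 0.0165
Since p ≈ 0.0165 < α = 0.025, reject H0; the evidence is statistically significant.

-2.699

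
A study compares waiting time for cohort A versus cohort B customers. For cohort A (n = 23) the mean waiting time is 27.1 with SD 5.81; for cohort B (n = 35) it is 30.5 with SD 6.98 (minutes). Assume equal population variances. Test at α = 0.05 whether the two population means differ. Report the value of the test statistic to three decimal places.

-1.935

Let group 1 = cohort A, group 2 = cohort B. H0: μ_1 = μ_2; H1: μ_1 ≠ μ_2 (two-sample pooled-variance t-test, two-sided).
s_p² = [(23−1)·5.81² + (35−1)·6.98²]/(23+35−2) = 42.8416
t = (27.1 − 30.5)/√[42.8416·(1/23 + 1/35)] = -1.935
df = n₁ + n₂ − 2 = 56
Two-sided p-value ≈ 0.0580
Since p ≈ 0.0580 > α = 0.05, fail to reject H0; the data do not provide sufficient evidence against H0.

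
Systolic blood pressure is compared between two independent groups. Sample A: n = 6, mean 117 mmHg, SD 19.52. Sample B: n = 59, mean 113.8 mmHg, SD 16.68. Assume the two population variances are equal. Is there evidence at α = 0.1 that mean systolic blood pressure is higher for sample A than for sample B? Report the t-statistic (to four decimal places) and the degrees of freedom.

t = 0.4413, df = 63

Let group 1 = sample A, group 2 = sample B. H0: μ_1 = μ_2; H1: μ_1 > μ_2 (two-sample pooled-variance t-test, right-tailed).
s_p² = [(6−1)·19.52² + (59−1)·16.68²]/(6+59−2) = 286.382
t = (117 − 113.8)/√[286.382·(1/6 + 1/59)] = 0.4413
df = n₁ + n₂ − 2 = 63
p-value = P(T ≥ 0.4413) ≈ 0.330
Since p ≈ 0.330 > α = 0.1, fail to reject H0; the evidence is not statistically significant.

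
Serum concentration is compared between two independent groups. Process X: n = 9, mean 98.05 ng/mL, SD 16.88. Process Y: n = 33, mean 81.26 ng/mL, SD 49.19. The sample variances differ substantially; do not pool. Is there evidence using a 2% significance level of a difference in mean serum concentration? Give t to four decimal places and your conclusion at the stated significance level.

Let group 1 = process X, group 2 = process Y. H0: μ_1 = μ_2; H1: μ_1 ≠ μ_2 (Welch's two-sample t-test, two-sided).
t = (x̄_1 − x̄_2)/√(s_1²/n_1 + s_2²/n_2) = (98.05 − 81.26)/√(16.88²/9 + 49.19²/33) = 1.6387
Welch–Satterthwaite df ≈ 37.58
Two-sided p-value ≈ 0.1096
Since p ≈ 0.1096 > α = 0.02, fail to reject H0; the data do not provide sufficient evidence against H0.

t = 1.6387; fail to reject H0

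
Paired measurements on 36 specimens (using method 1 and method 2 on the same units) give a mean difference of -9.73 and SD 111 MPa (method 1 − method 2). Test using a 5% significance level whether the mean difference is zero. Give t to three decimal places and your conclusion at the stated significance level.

H0: μ_d = 0; H1: μ_d ≠ 0 (paired t-test on the differences, two-sided).
t = d̄/(s_d/√n) = -9.73/(111/√36) = -0.526
df = n − 1 = 35
Two-sided p-value ≈ 0.6022
Since p ≈ 0.6022 > α = 0.05, fail to reject H0; the data do not provide sufficient evidence against H0.

t = -0.526; fail to reject H0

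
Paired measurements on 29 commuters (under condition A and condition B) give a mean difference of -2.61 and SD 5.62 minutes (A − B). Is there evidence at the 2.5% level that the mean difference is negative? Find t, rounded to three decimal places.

H0: μ_d = 0; H1: μ_d < 0 (paired t-test on the differences, left-tailed).
t = d̄/(s_d/√n) = -2.61/(5.62/√29) = -2.501
df = n − 1 = 28
p-value = P(T ≤ -2.501) ≈ 0.0093
Since p ≈ 0.0093 < α = 0.025, reject H0; the data support H1.

-2.501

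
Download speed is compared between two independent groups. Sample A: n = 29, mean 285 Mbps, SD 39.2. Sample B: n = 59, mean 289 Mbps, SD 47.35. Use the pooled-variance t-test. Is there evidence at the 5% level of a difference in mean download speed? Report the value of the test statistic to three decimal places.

-0.393

Let group 1 = sample A, group 2 = sample B. H0: μ_1 = μ_2; H1: μ_1 ≠ μ_2 (two-sample pooled-variance t-test, two-sided).
s_p² = [(29−1)·39.2² + (59−1)·47.35²]/(29+59−2) = 2012.36
t = (285 − 289)/√[2012.36·(1/29 + 1/59)] = -0.393
df = n₁ + n₂ − 2 = 86
Two-sided p-value ≈ 0.6952
Since p ≈ 0.6952 > α = 0.05, fail to reject H0; the evidence is not statistically significant.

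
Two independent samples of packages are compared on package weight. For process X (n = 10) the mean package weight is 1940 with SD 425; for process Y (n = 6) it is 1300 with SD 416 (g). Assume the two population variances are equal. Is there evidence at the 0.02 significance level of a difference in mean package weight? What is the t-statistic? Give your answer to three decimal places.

Let group 1 = process X, group 2 = process Y. H0: μ_1 = μ_2; H1: μ_1 ≠ μ_2 (two-sample pooled-variance t-test, two-sided).
s_p² = [(10−1)·425² + (6−1)·416²]/(10+6−2) = 177922
t = (1940 − 1300)/√[177922·(1/10 + 1/6)] = 2.938
df = n₁ + n₂ − 2 = 14
Two-sided p-value ≈ 0.011
Since p ≈ 0.011 < α = 0.02, reject H0; the data support H1.

2.938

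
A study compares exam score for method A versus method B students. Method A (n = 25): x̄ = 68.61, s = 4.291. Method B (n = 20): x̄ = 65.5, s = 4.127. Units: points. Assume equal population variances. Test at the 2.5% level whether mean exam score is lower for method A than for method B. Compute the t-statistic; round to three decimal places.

Let group 1 = method A, group 2 = method B. H0: μ_1 = μ_2; H1: μ_1 < μ_2 (two-sample pooled-variance t-test, left-tailed).
s_p² = [(25−1)·4.291² + (20−1)·4.127²]/(25+20−2) = 17.8027
t = (68.61 − 65.5)/√[17.8027·(1/25 + 1/20)] = 2.457
df = n₁ + n₂ − 2 = 43
p-value = P(T ≤ 2.457) ≈ 0.9909
Since p ≈ 0.9909 > α = 0.025, fail to reject H0; the data do not provide sufficient evidence against H0.

2.457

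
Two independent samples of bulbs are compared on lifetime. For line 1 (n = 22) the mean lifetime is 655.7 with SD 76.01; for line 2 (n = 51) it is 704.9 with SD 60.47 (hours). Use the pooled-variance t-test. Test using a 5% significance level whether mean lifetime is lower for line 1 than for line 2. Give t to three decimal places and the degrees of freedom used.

t = -2.947, df = 71

Let group 1 = line 1, group 2 = line 2. H0: μ_1 = μ_2; H1: μ_1 < μ_2 (two-sample pooled-variance t-test, left-tailed).
s_p² = [(22−1)·76.01² + (51−1)·60.47²]/(22+51−2) = 4283.93
t = (655.7 − 704.9)/√[4283.93·(1/22 + 1/51)] = -2.947
df = n₁ + n₂ − 2 = 71
p-value = P(T ≤ -2.947) ≈ 0.002
Since p ≈ 0.002 < α = 0.05, reject H0; the data support H1.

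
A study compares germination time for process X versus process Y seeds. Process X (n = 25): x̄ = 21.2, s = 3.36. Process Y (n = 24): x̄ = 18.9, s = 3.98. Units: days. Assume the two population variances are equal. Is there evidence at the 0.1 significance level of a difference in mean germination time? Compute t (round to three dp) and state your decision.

Let group 1 = process X, group 2 = process Y. H0: μ_1 = μ_2; H1: μ_1 ≠ μ_2 (two-sample pooled-variance t-test, two-sided).
s_p² = [(25−1)·3.36² + (24−1)·3.98²]/(25+24−2) = 13.5166
t = (21.2 − 18.9)/√[13.5166·(1/25 + 1/24)] = 2.189
df = n₁ + n₂ − 2 = 47
Two-sided p-value ≈ 0.0336
Since p ≈ 0.0336 < α = 0.1, reject H0; the evidence is statistically significant.

t = 2.189; reject H0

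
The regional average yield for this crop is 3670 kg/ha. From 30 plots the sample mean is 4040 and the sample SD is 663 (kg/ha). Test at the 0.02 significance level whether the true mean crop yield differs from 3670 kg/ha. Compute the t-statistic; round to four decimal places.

3.0567

H0: μ = 3670; H1: μ ≠ 3670 (one-sample t-test, two-sided).
t = (x̄ − μ₀)/(s/√n) = (4040 − 3670)/(663/√30) = 3.0567
df = n − 1 = 29
Two-sided p-value ≈ 0.005
Since p ≈ 0.005 < α = 0.02, reject H0; the evidence is statistically significant.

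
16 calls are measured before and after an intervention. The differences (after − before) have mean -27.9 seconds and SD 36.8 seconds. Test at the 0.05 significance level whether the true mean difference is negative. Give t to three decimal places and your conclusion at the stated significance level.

H0: μ_d = 0; H1: μ_d < 0 (paired t-test on the differences, left-tailed).
t = d̄/(s_d/√n) = -27.9/(36.8/√16) = -3.033
df = n − 1 = 15
p-value = P(T ≤ -3.033) ≈ 0.0042
Since p ≈ 0.0042 < α = 0.05, reject H0; the evidence is statistically significant.

t = -3.033; reject H0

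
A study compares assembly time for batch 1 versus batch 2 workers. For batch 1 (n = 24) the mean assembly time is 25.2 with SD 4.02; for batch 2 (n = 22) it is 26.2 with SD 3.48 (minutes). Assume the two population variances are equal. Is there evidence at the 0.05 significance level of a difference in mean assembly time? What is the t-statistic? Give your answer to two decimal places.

-0.90

Let group 1 = batch 1, group 2 = batch 2. H0: μ_1 = μ_2; H1: μ_1 ≠ μ_2 (two-sample pooled-variance t-test, two-sided).
s_p² = [(24−1)·4.02² + (22−1)·3.48²]/(24+22−2) = 14.2274
t = (25.2 − 26.2)/√[14.2274·(1/24 + 1/22)] = -0.90
df = n₁ + n₂ − 2 = 44
Two-sided p-value ≈ 0.374
Since p ≈ 0.374 > α = 0.05, fail to reject H0; the evidence is not statistically significant.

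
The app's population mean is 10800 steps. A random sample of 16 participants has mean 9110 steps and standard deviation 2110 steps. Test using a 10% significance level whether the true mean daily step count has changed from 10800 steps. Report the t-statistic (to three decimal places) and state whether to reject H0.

H0: μ = 10800; H1: μ ≠ 10800 (one-sample t-test, two-sided).
t = (x̄ − μ₀)/(s/√n) = (9110 − 10800)/(2110/√16) = -3.204
df = n − 1 = 15
Two-sided p-value ≈ 0.0059
Since p ≈ 0.0059 < α = 0.1, reject H0; the evidence is statistically significant.

t = -3.204; reject H0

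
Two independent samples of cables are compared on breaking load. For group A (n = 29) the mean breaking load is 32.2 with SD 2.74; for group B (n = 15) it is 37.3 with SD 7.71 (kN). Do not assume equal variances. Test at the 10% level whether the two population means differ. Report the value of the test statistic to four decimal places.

Let group 1 = group A, group 2 = group B. H0: μ_1 = μ_2; H1: μ_1 ≠ μ_2 (Welch's two-sample t-test, two-sided).
t = (x̄_1 − x̄_2)/√(s_1²/n_1 + s_2²/n_2) = (32.2 − 37.3)/√(2.74²/29 + 7.71²/15) = -2.4821
Welch–Satterthwaite df ≈ 15.86
Two-sided p-value ≈ 0.0247
Since p ≈ 0.0247 < α = 0.1, reject H0; the data support H1.

-2.4821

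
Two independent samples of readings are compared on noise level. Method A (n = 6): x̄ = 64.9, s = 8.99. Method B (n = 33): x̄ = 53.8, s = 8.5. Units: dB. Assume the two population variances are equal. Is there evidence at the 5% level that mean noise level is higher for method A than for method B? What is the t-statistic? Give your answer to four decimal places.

Let group 1 = method A, group 2 = method B. H0: μ_1 = μ_2; H1: μ_1 > μ_2 (two-sample pooled-variance t-test, right-tailed).
s_p² = [(6−1)·8.99² + (33−1)·8.5²]/(6+33−2) = 73.4081
t = (64.9 − 53.8)/√[73.4081·(1/6 + 1/33)] = 2.9191
df = n₁ + n₂ − 2 = 37
p-value = P(T ≥ 2.9191) ≈ 0.003
Since p ≈ 0.003 < α = 0.05, reject H0; the evidence is statistically significant.

2.9191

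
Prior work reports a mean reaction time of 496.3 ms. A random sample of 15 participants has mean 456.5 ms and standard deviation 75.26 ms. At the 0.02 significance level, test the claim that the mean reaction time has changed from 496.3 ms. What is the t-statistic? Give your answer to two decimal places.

-2.05

H0: μ = 496.3; H1: μ ≠ 496.3 (one-sample t-test, two-sided).
t = (x̄ − μ₀)/(s/√n) = (456.5 − 496.3)/(75.26/√15) = -2.05
df = n − 1 = 14
Two-sided p-value ≈ 0.0598
Since p ≈ 0.0598 > α = 0.02, fail to reject H0; the data do not provide sufficient evidence against H0.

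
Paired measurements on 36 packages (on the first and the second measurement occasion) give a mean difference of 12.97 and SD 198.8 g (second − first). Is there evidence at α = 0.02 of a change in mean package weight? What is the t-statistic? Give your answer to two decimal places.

H0: μ_d = 0; H1: μ_d ≠ 0 (paired t-test on the differences, two-sided).
t = d̄/(s_d/√n) = 12.97/(198.8/√36) = 0.39
df = n − 1 = 35
Two-sided p-value ≈ 0.6978
Since p ≈ 0.6978 > α = 0.02, fail to reject H0; the evidence is not statistically significant.

0.39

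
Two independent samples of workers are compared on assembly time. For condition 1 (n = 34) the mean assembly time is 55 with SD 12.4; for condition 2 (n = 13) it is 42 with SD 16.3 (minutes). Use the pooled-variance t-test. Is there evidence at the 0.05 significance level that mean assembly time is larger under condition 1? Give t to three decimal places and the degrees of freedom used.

t = 2.942, df = 45

Let group 1 = condition 1, group 2 = condition 2. H0: μ_1 = μ_2; H1: μ_1 > μ_2 (two-sample pooled-variance t-test, right-tailed).
s_p² = [(34−1)·12.4² + (13−1)·16.3²]/(34+13−2) = 183.608
t = (55 − 42)/√[183.608·(1/34 + 1/13)] = 2.942
df = n₁ + n₂ − 2 = 45
p-value = P(T ≥ 2.942) ≈ 0.0026
Since p ≈ 0.0026 < α = 0.05, reject H0; the data support H1.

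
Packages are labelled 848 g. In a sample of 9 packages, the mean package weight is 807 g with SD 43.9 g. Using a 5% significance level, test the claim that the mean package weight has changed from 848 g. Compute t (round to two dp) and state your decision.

H0: μ = 848; H1: μ ≠ 848 (one-sample t-test, two-sided).
t = (x̄ − μ₀)/(s/√n) = (807 − 848)/(43.9/√9) = -2.80
df = n − 1 = 8
Two-sided p-value ≈ 0.023
Since p ≈ 0.023 < α = 0.05, reject H0; the evidence is statistically significant.

t = -2.80; reject H0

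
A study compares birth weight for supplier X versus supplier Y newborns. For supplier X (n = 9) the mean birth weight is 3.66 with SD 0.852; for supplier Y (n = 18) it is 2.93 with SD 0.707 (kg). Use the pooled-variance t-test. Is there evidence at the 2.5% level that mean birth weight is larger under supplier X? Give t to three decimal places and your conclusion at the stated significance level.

Let group 1 = supplier X, group 2 = supplier Y. H0: μ_1 = μ_2; H1: μ_1 > μ_2 (two-sample pooled-variance t-test, right-tailed).
s_p² = [(9−1)·0.852² + (18−1)·0.707²]/(9+18−2) = 0.572187
t = (3.66 − 2.93)/√[0.572187·(1/9 + 1/18)] = 2.364
df = n₁ + n₂ − 2 = 25
p-value = P(T ≥ 2.364) ≈ 0.013
Since p ≈ 0.013 < α = 0.025, reject H0; the evidence is statistically significant.

t = 2.364; reject H0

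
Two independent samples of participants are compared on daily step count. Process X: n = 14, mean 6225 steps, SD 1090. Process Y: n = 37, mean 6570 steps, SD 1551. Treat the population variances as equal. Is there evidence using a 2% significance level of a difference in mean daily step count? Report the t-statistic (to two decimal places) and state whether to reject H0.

t = -0.76; fail to reject H0

Let group 1 = process X, group 2 = process Y. H0: μ_1 = μ_2; H1: μ_1 ≠ μ_2 (two-sample pooled-variance t-test, two-sided).
s_p² = [(14−1)·1090² + (37−1)·1551²]/(14+37−2) = 2082590
t = (6225 − 6570)/√[2082590·(1/14 + 1/37)] = -0.76
df = n₁ + n₂ − 2 = 49
Two-sided p-value ≈ 0.4498
Since p ≈ 0.4498 > α = 0.02, fail to reject H0; the data do not provide sufficient evidence against H0.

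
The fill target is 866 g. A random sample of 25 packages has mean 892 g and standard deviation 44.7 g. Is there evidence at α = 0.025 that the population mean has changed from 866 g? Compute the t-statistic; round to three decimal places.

2.908

H0: μ = 866; H1: μ ≠ 866 (one-sample t-test, two-sided).
t = (x̄ − μ₀)/(s/√n) = (892 − 866)/(44.7/√25) = 2.908
df = n − 1 = 24
Two-sided p-value ≈ 0.008
Since p ≈ 0.008 < α = 0.025, reject H0; the data support H1.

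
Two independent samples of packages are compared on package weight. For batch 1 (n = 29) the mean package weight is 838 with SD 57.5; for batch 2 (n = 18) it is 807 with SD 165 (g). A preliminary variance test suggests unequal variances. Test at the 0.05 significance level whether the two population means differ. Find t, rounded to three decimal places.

0.769

Let group 1 = batch 1, group 2 = batch 2. H0: μ_1 = μ_2; H1: μ_1 ≠ μ_2 (Welch's two-sample t-test, two-sided).
t = (x̄_1 − x̄_2)/√(s_1²/n_1 + s_2²/n_2) = (838 − 807)/√(57.5²/29 + 165²/18) = 0.769
Welch–Satterthwaite df ≈ 19.59
Two-sided p-value ≈ 0.4513
Since p ≈ 0.4513 > α = 0.05, fail to reject H0; the evidence is not statistically significant.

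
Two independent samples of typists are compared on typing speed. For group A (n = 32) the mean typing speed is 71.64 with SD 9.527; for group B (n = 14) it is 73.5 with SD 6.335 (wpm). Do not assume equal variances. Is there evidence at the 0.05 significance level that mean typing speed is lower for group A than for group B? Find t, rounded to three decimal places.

-0.779

Let group 1 = group A, group 2 = group B. H0: μ_1 = μ_2; H1: μ_1 < μ_2 (Welch's two-sample t-test, left-tailed).
t = (x̄_1 − x̄_2)/√(s_1²/n_1 + s_2²/n_2) = (71.64 − 73.5)/√(9.527²/32 + 6.335²/14) = -0.779
Welch–Satterthwaite df ≈ 36.48
p-value = P(T ≤ -0.779) ≈ 0.221
Since p ≈ 0.221 > α = 0.05, fail to reject H0; the data do not provide sufficient evidence against H0.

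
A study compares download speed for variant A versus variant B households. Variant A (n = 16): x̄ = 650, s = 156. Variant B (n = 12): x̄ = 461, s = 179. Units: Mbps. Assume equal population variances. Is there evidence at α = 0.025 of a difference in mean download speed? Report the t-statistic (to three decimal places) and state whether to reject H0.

t = 2.979; reject H0

Let group 1 = variant A, group 2 = variant B. H0: μ_1 = μ_2; H1: μ_1 ≠ μ_2 (two-sample pooled-variance t-test, two-sided).
s_p² = [(16−1)·156² + (12−1)·179²]/(16+12−2) = 27595.8
t = (650 − 461)/√[27595.8·(1/16 + 1/12)] = 2.979
df = n₁ + n₂ − 2 = 26
Two-sided p-value ≈ 0.006
Since p ≈ 0.006 < α = 0.025, reject H0; the evidence is statistically significant.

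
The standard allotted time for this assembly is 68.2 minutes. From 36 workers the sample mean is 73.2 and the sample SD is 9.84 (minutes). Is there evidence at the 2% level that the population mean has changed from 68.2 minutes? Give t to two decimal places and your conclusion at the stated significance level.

t = 3.05; reject H0

H0: μ = 68.2; H1: μ ≠ 68.2 (one-sample t-test, two-sided).
t = (x̄ − μ₀)/(s/√n) = (73.2 − 68.2)/(9.84/√36) = 3.05
df = n − 1 = 35
Two-sided p-value ≈ 0.0044
Since p ≈ 0.0044 < α = 0.02, reject H0; the data support H1.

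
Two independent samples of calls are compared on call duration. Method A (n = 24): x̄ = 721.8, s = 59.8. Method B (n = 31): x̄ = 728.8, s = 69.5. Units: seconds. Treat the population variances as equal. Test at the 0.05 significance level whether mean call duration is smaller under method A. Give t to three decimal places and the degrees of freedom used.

t = -0.393, df = 53

Let group 1 = method A, group 2 = method B. H0: μ_1 = μ_2; H1: μ_1 < μ_2 (two-sample pooled-variance t-test, left-tailed).
s_p² = [(24−1)·59.8² + (31−1)·69.5²]/(24+31−2) = 4285.97
t = (721.8 − 728.8)/√[4285.97·(1/24 + 1/31)] = -0.393
df = n₁ + n₂ − 2 = 53
p-value = P(T ≤ -0.393) ≈ 0.348
Since p ≈ 0.348 > α = 0.05, fail to reject H0; the data do not provide sufficient evidence against H0.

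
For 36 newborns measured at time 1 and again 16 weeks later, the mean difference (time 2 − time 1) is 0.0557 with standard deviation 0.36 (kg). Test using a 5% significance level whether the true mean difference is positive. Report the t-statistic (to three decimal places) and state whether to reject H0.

t = 0.928; fail to reject H0

H0: μ_d = 0; H1: μ_d > 0 (paired t-test on the differences, right-tailed).
t = d̄/(s_d/√n) = 0.0557/(0.36/√36) = 0.928
df = n − 1 = 35
p-value = P(T ≥ 0.928) ≈ 0.180
Since p ≈ 0.180 > α = 0.05, fail to reject H0; the evidence is not statistically significant.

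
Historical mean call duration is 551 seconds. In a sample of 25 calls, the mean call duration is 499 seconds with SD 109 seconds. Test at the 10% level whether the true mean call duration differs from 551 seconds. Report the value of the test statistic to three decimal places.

-2.385

H0: μ = 551; H1: μ ≠ 551 (one-sample t-test, two-sided).
t = (x̄ − μ₀)/(s/√n) = (499 − 551)/(109/√25) = -2.385
df = n − 1 = 24
Two-sided p-value ≈ 0.025
Since p ≈ 0.025 < α = 0.1, reject H0; the evidence is statistically significant.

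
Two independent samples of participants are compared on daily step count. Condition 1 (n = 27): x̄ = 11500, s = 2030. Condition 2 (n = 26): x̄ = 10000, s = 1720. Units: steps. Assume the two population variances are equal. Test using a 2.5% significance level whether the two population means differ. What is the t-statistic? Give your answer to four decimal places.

Let group 1 = condition 1, group 2 = condition 2. H0: μ_1 = μ_2; H1: μ_1 ≠ μ_2 (two-sample pooled-variance t-test, two-sided).
s_p² = [(27−1)·2030² + (26−1)·1720²]/(27+26−2) = 3551050
t = (11500 − 10000)/√[3551050·(1/27 + 1/26)] = 2.8970
df = n₁ + n₂ − 2 = 51
Two-sided p-value ≈ 0.006
Since p ≈ 0.006 < α = 0.025, reject H0; the data support H1.

2.8970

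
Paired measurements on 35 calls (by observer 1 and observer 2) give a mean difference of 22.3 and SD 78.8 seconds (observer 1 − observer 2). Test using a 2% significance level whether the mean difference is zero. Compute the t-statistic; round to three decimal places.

H0: μ_d = 0; H1: μ_d ≠ 0 (paired t-test on the differences, two-sided).
t = d̄/(s_d/√n) = 22.3/(78.8/√35) = 1.674
df = n − 1 = 34
Two-sided p-value ≈ 0.1033
Since p ≈ 0.1033 > α = 0.02, fail to reject H0; the evidence is not statistically significant.

1.674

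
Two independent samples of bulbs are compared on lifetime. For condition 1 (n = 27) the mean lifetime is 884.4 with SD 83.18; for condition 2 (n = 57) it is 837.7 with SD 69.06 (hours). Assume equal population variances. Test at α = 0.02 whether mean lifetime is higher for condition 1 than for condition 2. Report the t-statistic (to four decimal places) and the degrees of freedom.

Let group 1 = condition 1, group 2 = condition 2. H0: μ_1 = μ_2; H1: μ_1 > μ_2 (two-sample pooled-variance t-test, right-tailed).
s_p² = [(27−1)·83.18² + (57−1)·69.06²]/(27+57−2) = 5450.87
t = (884.4 − 837.7)/√[5450.87·(1/27 + 1/57)] = 2.7075
df = n₁ + n₂ − 2 = 82
p-value = P(T ≥ 2.7075) ≈ 0.004
Since p ≈ 0.004 < α = 0.02, reject H0; the evidence is statistically significant.

t = 2.7075, df = 82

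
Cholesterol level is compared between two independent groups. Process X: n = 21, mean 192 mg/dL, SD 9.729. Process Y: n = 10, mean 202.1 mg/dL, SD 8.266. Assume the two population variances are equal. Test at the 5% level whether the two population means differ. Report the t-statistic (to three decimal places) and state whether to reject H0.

t = -2.827; reject H0

Let group 1 = process X, group 2 = process Y. H0: μ_1 = μ_2; H1: μ_1 ≠ μ_2 (two-sample pooled-variance t-test, two-sided).
s_p² = [(21−1)·9.729² + (10−1)·8.266²]/(21+10−2) = 86.4831
t = (192 − 202.1)/√[86.4831·(1/21 + 1/10)] = -2.827
df = n₁ + n₂ − 2 = 29
Two-sided p-value ≈ 0.008
Since p ≈ 0.008 < α = 0.05, reject H0; the data support H1.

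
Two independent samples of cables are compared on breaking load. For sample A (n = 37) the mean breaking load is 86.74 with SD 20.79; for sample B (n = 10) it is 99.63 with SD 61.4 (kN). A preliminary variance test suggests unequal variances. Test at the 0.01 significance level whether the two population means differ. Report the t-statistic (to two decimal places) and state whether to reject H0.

Let group 1 = sample A, group 2 = sample B. H0: μ_1 = μ_2; H1: μ_1 ≠ μ_2 (Welch's two-sample t-test, two-sided).
t = (x̄_1 − x̄_2)/√(s_1²/n_1 + s_2²/n_2) = (86.74 − 99.63)/√(20.79²/37 + 61.4²/10) = -0.65
Welch–Satterthwaite df ≈ 9.56
Two-sided p-value ≈ 0.5286
Since p ≈ 0.5286 > α = 0.01, fail to reject H0; the data do not provide sufficient evidence against H0.

t = -0.65; fail to reject H0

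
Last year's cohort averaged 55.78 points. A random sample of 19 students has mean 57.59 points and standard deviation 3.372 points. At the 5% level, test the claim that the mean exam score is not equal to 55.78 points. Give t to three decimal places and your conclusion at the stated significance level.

H0: μ = 55.78; H1: μ ≠ 55.78 (one-sample t-test, two-sided).
t = (x̄ − μ₀)/(s/√n) = (57.59 − 55.78)/(3.372/√19) = 2.340
df = n − 1 = 18
Two-sided p-value ≈ 0.0310
Since p ≈ 0.0310 < α = 0.05, reject H0; the evidence is statistically significant.

t = 2.340; reject H0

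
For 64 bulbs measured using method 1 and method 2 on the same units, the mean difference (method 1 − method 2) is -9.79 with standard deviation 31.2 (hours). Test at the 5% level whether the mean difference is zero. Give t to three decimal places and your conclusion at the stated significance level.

H0: μ_d = 0; H1: μ_d ≠ 0 (paired t-test on the differences, two-sided).
t = d̄/(s_d/√n) = -9.79/(31.2/√64) = -2.510
df = n − 1 = 63
Two-sided p-value ≈ 0.015
Since p ≈ 0.015 < α = 0.05, reject H0; the data support H1.

t = -2.510; reject H0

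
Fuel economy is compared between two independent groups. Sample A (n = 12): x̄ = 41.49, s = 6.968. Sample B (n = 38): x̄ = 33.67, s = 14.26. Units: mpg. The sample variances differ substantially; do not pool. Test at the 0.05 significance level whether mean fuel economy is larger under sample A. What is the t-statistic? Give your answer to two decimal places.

2.55

Let group 1 = sample A, group 2 = sample B. H0: μ_1 = μ_2; H1: μ_1 > μ_2 (Welch's two-sample t-test, right-tailed).
t = (x̄_1 − x̄_2)/√(s_1²/n_1 + s_2²/n_2) = (41.49 − 33.67)/√(6.968²/12 + 14.26²/38) = 2.55
Welch–Satterthwaite df ≈ 39.04
p-value = P(T ≥ 2.55) ≈ 0.007
Since p ≈ 0.007 < α = 0.05, reject H0; the evidence is statistically significant.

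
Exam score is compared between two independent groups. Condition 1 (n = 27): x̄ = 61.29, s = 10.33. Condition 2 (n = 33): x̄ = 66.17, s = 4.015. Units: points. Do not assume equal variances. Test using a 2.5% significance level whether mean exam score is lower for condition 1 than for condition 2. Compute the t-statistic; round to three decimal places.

-2.316

Let group 1 = condition 1, group 2 = condition 2. H0: μ_1 = μ_2; H1: μ_1 < μ_2 (Welch's two-sample t-test, left-tailed).
t = (x̄_1 − x̄_2)/√(s_1²/n_1 + s_2²/n_2) = (61.29 − 66.17)/√(10.33²/27 + 4.015²/33) = -2.316
Welch–Satterthwaite df ≈ 32.42
p-value = P(T ≤ -2.316) ≈ 0.014
Since p ≈ 0.014 < α = 0.025, reject H0; the data support H1.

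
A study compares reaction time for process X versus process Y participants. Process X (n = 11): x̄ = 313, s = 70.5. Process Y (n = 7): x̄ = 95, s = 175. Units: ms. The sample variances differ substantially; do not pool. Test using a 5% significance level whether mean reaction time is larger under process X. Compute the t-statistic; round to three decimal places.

Let group 1 = process X, group 2 = process Y. H0: μ_1 = μ_2; H1: μ_1 > μ_2 (Welch's two-sample t-test, right-tailed).
t = (x̄_1 − x̄_2)/√(s_1²/n_1 + s_2²/n_2) = (313 − 95)/√(70.5²/11 + 175²/7) = 3.138
Welch–Satterthwaite df ≈ 7.26
p-value = P(T ≥ 3.138) ≈ 0.0078
Since p ≈ 0.0078 < α = 0.05, reject H0; the data support H1.

3.138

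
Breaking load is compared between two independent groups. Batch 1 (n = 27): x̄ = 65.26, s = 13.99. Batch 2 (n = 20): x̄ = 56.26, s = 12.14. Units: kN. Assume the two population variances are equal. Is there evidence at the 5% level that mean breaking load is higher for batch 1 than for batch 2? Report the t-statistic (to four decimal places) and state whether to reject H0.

t = 2.3040; reject H0

Let group 1 = batch 1, group 2 = batch 2. H0: μ_1 = μ_2; H1: μ_1 > μ_2 (two-sample pooled-variance t-test, right-tailed).
s_p² = [(27−1)·13.99² + (20−1)·12.14²]/(27+20−2) = 175.31
t = (65.26 − 56.26)/√[175.31·(1/27 + 1/20)] = 2.3040
df = n₁ + n₂ − 2 = 45
p-value = P(T ≥ 2.3040) ≈ 0.0129
Since p ≈ 0.0129 < α = 0.05, reject H0; the evidence is statistically significant.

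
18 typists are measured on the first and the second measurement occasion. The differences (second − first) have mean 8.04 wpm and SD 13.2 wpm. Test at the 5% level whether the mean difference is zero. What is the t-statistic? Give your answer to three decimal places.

2.584

H0: μ_d = 0; H1: μ_d ≠ 0 (paired t-test on the differences, two-sided).
t = d̄/(s_d/√n) = 8.04/(13.2/√18) = 2.584
df = n − 1 = 17
Two-sided p-value ≈ 0.0193
Since p ≈ 0.0193 < α = 0.05, reject H0; the evidence is statistically significant.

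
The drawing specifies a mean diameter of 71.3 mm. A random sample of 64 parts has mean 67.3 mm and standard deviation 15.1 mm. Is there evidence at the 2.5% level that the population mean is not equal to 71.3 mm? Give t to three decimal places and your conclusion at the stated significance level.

t = -2.119; fail to reject H0

H0: μ = 71.3; H1: μ ≠ 71.3 (one-sample t-test, two-sided).
t = (x̄ − μ₀)/(s/√n) = (67.3 − 71.3)/(15.1/√64) = -2.119
df = n − 1 = 63
Two-sided p-value ≈ 0.0380
Since p ≈ 0.0380 > α = 0.025, fail to reject H0; the evidence is not statistically significant.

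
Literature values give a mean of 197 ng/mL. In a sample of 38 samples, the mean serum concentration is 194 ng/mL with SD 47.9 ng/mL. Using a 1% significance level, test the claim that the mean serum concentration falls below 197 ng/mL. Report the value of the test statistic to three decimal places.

H0: μ = 197; H1: μ < 197 (one-sample t-test, left-tailed).
t = (x̄ − μ₀)/(s/√n) = (194 − 197)/(47.9/√38) = -0.386
df = n − 1 = 37
p-value = P(T ≤ -0.386) ≈ 0.3508
Since p ≈ 0.3508 > α = 0.01, fail to reject H0; the data do not provide sufficient evidence against H0.

-0.386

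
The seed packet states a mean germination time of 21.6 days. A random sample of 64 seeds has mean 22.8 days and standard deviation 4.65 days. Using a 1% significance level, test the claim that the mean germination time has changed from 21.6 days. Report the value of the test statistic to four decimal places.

2.0645

H0: μ = 21.6; H1: μ ≠ 21.6 (one-sample t-test, two-sided).
t = (x̄ − μ₀)/(s/√n) = (22.8 − 21.6)/(4.65/√64) = 2.0645
df = n − 1 = 63
Two-sided p-value ≈ 0.043
Since p ≈ 0.043 > α = 0.01, fail to reject H0; the data do not provide sufficient evidence against H0.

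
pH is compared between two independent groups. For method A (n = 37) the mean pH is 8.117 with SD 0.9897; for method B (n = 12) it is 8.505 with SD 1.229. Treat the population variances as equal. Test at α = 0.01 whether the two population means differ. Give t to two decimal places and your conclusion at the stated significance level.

t = -1.11; fail to reject H0

Let group 1 = method A, group 2 = method B. H0: μ_1 = μ_2; H1: μ_1 ≠ μ_2 (two-sample pooled-variance t-test, two-sided).
s_p² = [(37−1)·0.9897² + (12−1)·1.229²]/(37+12−2) = 1.10377
t = (8.117 − 8.505)/√[1.10377·(1/37 + 1/12)] = -1.11
df = n₁ + n₂ − 2 = 47
Two-sided p-value ≈ 0.2719
Since p ≈ 0.2719 > α = 0.01, fail to reject H0; the evidence is not statistically significant.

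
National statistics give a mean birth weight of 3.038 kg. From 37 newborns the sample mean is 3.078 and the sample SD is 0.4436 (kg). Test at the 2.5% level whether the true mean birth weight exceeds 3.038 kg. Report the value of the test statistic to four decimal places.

0.5485

H0: μ = 3.038; H1: μ > 3.038 (one-sample t-test, right-tailed).
t = (x̄ − μ₀)/(s/√n) = (3.078 − 3.038)/(0.4436/√37) = 0.5485
df = n − 1 = 36
p-value = P(T ≥ 0.5485) ≈ 0.293
Since p ≈ 0.293 > α = 0.025, fail to reject H0; the data do not provide sufficient evidence against H0.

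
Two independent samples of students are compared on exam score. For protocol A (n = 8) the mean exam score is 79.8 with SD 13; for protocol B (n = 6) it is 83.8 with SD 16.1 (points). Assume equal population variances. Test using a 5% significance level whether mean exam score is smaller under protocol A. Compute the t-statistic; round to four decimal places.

-0.5153

Let group 1 = protocol A, group 2 = protocol B. H0: μ_1 = μ_2; H1: μ_1 < μ_2 (two-sample pooled-variance t-test, left-tailed).
s_p² = [(8−1)·13² + (6−1)·16.1²]/(8+6−2) = 206.588
t = (79.8 − 83.8)/√[206.588·(1/8 + 1/6)] = -0.5153
df = n₁ + n₂ − 2 = 12
p-value = P(T ≤ -0.5153) ≈ 0.308
Since p ≈ 0.308 > α = 0.05, fail to reject H0; the data do not provide sufficient evidence against H0.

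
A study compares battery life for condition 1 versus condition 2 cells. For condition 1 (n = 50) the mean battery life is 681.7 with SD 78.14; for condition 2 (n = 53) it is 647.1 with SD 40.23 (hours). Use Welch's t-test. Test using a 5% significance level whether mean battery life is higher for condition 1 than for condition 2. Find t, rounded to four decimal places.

2.8004

Let group 1 = condition 1, group 2 = condition 2. H0: μ_1 = μ_2; H1: μ_1 > μ_2 (Welch's two-sample t-test, right-tailed).
t = (x̄_1 − x̄_2)/√(s_1²/n_1 + s_2²/n_2) = (681.7 − 647.1)/√(78.14²/50 + 40.23²/53) = 2.8004
Welch–Satterthwaite df ≈ 72.31
p-value = P(T ≥ 2.8004) ≈ 0.0033
Since p ≈ 0.0033 < α = 0.05, reject H0; the evidence is statistically significant.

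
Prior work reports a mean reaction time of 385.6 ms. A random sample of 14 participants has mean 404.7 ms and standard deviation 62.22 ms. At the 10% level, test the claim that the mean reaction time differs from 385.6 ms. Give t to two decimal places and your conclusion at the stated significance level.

H0: μ = 385.6; H1: μ ≠ 385.6 (one-sample t-test, two-sided).
t = (x̄ − μ₀)/(s/√n) = (404.7 − 385.6)/(62.22/√14) = 1.15
df = n − 1 = 13
Two-sided p-value ≈ 0.2714
Since p ≈ 0.2714 > α = 0.1, fail to reject H0; the data do not provide sufficient evidence against H0.

t = 1.15; fail to reject H0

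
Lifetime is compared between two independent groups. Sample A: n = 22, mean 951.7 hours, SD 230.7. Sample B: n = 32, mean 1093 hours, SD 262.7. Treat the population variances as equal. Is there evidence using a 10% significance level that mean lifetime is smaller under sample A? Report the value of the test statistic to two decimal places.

Let group 1 = sample A, group 2 = sample B. H0: μ_1 = μ_2; H1: μ_1 < μ_2 (two-sample pooled-variance t-test, left-tailed).
s_p² = [(22−1)·230.7² + (32−1)·262.7²]/(22+32−2) = 62635
t = (951.7 − 1093)/√[62635·(1/22 + 1/32)] = -2.04
df = n₁ + n₂ − 2 = 52
p-value = P(T ≤ -2.04) ≈ 0.023
Since p ≈ 0.023 < α = 0.1, reject H0; the data support H1.

-2.04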